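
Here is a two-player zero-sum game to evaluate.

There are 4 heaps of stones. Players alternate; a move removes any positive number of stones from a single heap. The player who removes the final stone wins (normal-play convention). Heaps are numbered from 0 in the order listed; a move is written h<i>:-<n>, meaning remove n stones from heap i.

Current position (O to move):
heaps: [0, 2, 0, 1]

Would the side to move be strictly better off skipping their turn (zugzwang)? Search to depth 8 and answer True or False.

zugzwang((0,2,0,1), O) = False

p1 O@[(0,2,0,1)]: h1:-1[(0,1,0,1)]+1* h1:-2[(0,0,0,1)]-1 h3:-1[(0,2,0,0)]-1
p2 X@[(0,1,0,1)]: h1:-1[(0,0,0,1)]-1* h3:-1[(0,1,0,0)]-1
p3 O@[(0,0,0,1)]: h3:-1[(0,0,0,0)]+1*
p4 X@[(0,0,0,0)] terminal -1; root [(0,2,0,1)] d8
suppose O passes — search the same position with X to move:
pass> p1 X@[(0,2,0,1)]: h1:-1[(0,1,0,1)]+1* h1:-2[(0,0,0,1)]-1 h3:-1[(0,2,0,0)]-1
pass> p2 O@[(0,1,0,1)]: h1:-1[(0,0,0,1)]-1* h3:-1[(0,1,0,0)]-1
pass> p3 X@[(0,0,0,1)]: h3:-1[(0,0,0,0)]+1*
pass> p4 O@[(0,0,0,0)] terminal -1; root [(0,2,0,1)] d8
for O: play +1, pass -1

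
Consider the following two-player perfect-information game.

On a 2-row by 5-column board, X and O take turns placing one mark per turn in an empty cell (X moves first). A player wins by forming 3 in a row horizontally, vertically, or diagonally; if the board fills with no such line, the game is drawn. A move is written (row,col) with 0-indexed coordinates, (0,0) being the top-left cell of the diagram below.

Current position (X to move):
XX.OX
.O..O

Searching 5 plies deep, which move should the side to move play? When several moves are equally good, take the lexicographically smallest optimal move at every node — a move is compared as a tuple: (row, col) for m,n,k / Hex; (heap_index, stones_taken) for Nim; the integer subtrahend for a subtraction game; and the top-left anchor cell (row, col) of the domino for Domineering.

X's best at [XX.OX/.O..O]: (0,2)

ply 1, X at XX.OX/.O..O | (0,2)=+1→XXXOX/.O..O*; (1,0)=+0→XX.OX/XO..O; (1,2)=+0→XX.OX/.OX.O; (1,3)=+0→XX.OX/.O.XO
ply 2: XXXOX/.O..O is terminal -1 (O); from XX.OX/.O..O depth 5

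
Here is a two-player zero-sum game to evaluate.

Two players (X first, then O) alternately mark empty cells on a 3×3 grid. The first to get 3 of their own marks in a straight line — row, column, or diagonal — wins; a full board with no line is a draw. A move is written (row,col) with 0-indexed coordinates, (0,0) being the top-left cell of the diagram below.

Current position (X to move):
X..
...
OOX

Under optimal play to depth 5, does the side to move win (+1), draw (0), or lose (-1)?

value(X../.../OOX, X) = +1

p1 X@[X../.../OOX]: (0,1)[XX./.../OOX]+1* (0,2)[X.X/.../OOX]+1 (1,0)[X../X../OOX]-1 (1,1)[X../.X./OOX]+1 (1,2)[X../..X/OOX]+1
p2 O@[XX./.../OOX]: (0,2)[XXO/.../OOX]-1* (1,0)[XX./O../OOX]-1 (1,1)[XX./.O./OOX]-1 (1,2)[XX./..O/OOX]-1
p3 X@[XXO/.../OOX]: (1,0)[XXO/X../OOX]-1 (1,1)[XXO/.X./OOX]+1* (1,2)[XXO/..X/OOX]-1
p4 O@[XXO/.X./OOX] terminal -1; root [X../.../OOX] d5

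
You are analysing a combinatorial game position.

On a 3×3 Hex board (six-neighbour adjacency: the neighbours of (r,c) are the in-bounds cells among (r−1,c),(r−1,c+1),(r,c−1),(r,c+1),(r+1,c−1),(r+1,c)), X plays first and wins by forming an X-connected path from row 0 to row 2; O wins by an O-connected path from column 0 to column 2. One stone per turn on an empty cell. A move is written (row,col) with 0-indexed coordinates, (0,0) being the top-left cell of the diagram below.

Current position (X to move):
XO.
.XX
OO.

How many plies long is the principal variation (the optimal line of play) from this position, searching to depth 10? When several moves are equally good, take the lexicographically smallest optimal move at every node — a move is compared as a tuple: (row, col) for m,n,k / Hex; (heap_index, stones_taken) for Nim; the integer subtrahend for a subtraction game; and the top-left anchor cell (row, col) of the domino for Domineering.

PV length from [XO./.XX/OO.]: 3 plies

[XO./.XX/OO.] X move#1: (0,2):-1/XOX/.XX/OO., (1,0):-1/XO./XXX/OO., (2,2):+1/XO./.XX/OOX*
[XO./.XX/OOX] O move#2: (0,2):-1/XOO/.XX/OOX*, (1,0):-1/XO./OXX/OOX
[XOO/.XX/OOX] X move#3: (1,0):+1/XOO/XXX/OOX*
[XOO/XXX/OOX] end (terminal -1, O#4); searched XO./.XX/OO. to 10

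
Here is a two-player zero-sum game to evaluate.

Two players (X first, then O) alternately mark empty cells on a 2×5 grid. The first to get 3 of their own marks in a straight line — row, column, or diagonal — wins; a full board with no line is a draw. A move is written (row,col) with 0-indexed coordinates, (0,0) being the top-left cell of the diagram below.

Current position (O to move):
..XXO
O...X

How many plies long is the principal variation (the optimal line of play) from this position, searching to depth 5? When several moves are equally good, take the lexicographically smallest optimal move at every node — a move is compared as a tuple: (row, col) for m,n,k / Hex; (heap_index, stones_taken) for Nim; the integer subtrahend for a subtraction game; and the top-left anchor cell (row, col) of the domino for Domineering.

PV length from [..XXO/O...X]: 5 plies

[..XXO/O...X] O move#1: (0,0):-1/O.XXO/O...X, (0,1):+0/.OXXO/O...X*, (1,1):-1/..XXO/OO..X, (1,2):-1/..XXO/O.O.X, (1,3):-1/..XXO/O..OX
[.OXXO/O...X] X move#2: (0,0):+0/XOXXO/O...X*, (1,1):+0/.OXXO/OX..X, (1,2):+0/.OXXO/O.X.X, (1,3):+0/.OXXO/O..XX
[XOXXO/O...X] O move#3: (1,1):+0/XOXXO/OO..X*, (1,2):+0/XOXXO/O.O.X, (1,3):+0/XOXXO/O..OX
[XOXXO/OO..X] X move#4: (1,2):+0/XOXXO/OOX.X*, (1,3):-1/XOXXO/OO.XX
[XOXXO/OOX.X] O move#5: (1,3):+0/XOXXO/OOXOX*
[XOXXO/OOXOX] end (terminal +0, X#6); searched ..XXO/O...X to 5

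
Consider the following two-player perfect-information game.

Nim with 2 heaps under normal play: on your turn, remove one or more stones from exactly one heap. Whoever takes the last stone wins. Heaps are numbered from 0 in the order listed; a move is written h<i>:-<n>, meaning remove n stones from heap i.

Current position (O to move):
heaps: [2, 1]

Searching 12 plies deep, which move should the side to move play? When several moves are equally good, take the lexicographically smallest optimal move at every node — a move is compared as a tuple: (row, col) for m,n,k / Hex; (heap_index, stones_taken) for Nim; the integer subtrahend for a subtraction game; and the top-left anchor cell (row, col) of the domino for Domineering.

[(2,1)] O move#1: h0:-1:+1/(1,1)*, h0:-2:-1/(0,1), h1:-1:-1/(2,0)
[(1,1)] X move#2: h0:-1:-1/(0,1)*, h1:-1:-1/(1,0)
[(0,1)] O move#3: h1:-1:+1/(0,0)*
[(0,0)] end (terminal -1, X#4); searched (2,1) to 12

O's best at [(2,1)]: h0:-1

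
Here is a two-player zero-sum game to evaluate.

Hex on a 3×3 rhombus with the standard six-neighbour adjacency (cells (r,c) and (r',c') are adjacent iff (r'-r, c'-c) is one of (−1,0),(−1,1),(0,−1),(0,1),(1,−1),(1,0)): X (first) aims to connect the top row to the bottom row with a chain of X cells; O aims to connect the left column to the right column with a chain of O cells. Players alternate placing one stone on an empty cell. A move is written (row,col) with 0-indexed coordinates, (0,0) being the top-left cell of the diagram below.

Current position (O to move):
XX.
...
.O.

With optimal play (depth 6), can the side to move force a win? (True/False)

O winning at [XX./.../.O.]: True

p1 O@[XX./.../.O.]: (0,2)[XXO/.../.O.]-1 (1,0)[XX./O../.O.]+1* (1,1)[XX./.O./.O.]+1 (1,2)[XX./..O/.O.]-1 (2,0)[XX./.../OO.]+1 (2,2)[XX./.../.OO]-1
p2 X@[XX./O../.O.]: (0,2)[XXX/O../.O.]-1* (1,1)[XX./OX./.O.]-1 (1,2)[XX./O.X/.O.]-1 (2,0)[XX./O../XO.]-1 (2,2)[XX./O../.OX]-1
p3 O@[XXX/O../.O.]: (1,1)[XXX/OO./.O.]+1* (1,2)[XXX/O.O/.O.]+1 (2,0)[XXX/O../OO.]+1 (2,2)[XXX/O../.OO]+1
p4 X@[XXX/OO./.O.]: (1,2)[XXX/OOX/.O.]-1* (2,0)[XXX/OO./XO.]-1 (2,2)[XXX/OO./.OX]-1
p5 O@[XXX/OOX/.O.]: (2,0)[XXX/OOX/OO.]-1 (2,2)[XXX/OOX/.OO]+1*
p6 X@[XXX/OOX/.OO] terminal -1; root [XX./.../.O.] d6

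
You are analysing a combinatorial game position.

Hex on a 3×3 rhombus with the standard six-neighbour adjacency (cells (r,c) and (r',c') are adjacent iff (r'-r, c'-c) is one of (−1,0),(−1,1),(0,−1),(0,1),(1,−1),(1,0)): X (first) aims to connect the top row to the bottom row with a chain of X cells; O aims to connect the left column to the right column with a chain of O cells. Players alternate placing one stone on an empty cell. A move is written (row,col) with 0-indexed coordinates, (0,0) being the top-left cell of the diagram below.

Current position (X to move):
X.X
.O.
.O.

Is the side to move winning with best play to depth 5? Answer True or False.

p1 X@[X.X/.O./.O.]: (0,1)[XXX/.O./.O.]-1* (1,0)[X.X/XO./.O.]-1 (1,2)[X.X/.OX/.O.]-1 (2,0)[X.X/.O./XO.]-1 (2,2)[X.X/.O./.OX]-1
p2 O@[XXX/.O./.O.]: (1,0)[XXX/OO./.O.]+1* (1,2)[XXX/.OO/.O.]+1 (2,0)[XXX/.O./OO.]+1 (2,2)[XXX/.O./.OO]+1
p3 X@[XXX/OO./.O.]: (1,2)[XXX/OOX/.O.]-1* (2,0)[XXX/OO./XO.]-1 (2,2)[XXX/OO./.OX]-1
p4 O@[XXX/OOX/.O.]: (2,0)[XXX/OOX/OO.]-1 (2,2)[XXX/OOX/.OO]+1*
p5 X@[XXX/OOX/.OO] terminal -1; root [X.X/.O./.O.] d5

X winning at [X.X/.O./.O.]: False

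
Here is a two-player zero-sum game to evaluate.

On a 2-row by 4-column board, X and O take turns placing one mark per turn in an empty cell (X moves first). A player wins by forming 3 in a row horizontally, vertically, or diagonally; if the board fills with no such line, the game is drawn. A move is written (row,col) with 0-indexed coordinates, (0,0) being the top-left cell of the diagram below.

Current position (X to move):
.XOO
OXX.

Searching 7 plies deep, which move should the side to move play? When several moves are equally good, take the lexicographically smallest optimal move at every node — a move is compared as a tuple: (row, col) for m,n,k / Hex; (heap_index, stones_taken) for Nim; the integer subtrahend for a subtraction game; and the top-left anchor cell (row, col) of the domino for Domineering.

X's best at [.XOO/OXX.]: (1,3)

ply 1, X at .XOO/OXX. | (0,0)=+0→XXOO/OXX.; (1,3)=+1→.XOO/OXXX*
ply 2: .XOO/OXXX is terminal -1 (O); from .XOO/OXX. depth 7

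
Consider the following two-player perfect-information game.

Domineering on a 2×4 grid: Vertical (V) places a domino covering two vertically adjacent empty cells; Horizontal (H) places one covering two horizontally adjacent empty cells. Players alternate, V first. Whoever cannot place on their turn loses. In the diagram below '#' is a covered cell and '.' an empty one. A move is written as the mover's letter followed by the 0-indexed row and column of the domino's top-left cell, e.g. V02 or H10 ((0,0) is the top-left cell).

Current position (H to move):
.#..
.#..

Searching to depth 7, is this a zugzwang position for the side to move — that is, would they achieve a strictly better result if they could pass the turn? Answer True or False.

ply 1, H at .#../.#.. | H02=+1→.###/.#..*; H12=+1→.#../.###
ply 2, V at .###/.#.. | V00=-1→####/##..*
ply 3, H at ####/##.. | H12=+1→####/####*
ply 4: ####/#### is terminal -1 (V); from .#../.#.. depth 7
suppose H passes — search the same position with V to move:
pass> ply 1, V at .#../.#.. | V00=-1→##../##..; V02=+1→.##./.##.*; V03=+1→.#.#/.#.#
pass> ply 2: .##./.##. is terminal -1 (H); from .#../.#.. depth 7
for H: play +1, pass -1

zugzwang(.#../.#.., H) = False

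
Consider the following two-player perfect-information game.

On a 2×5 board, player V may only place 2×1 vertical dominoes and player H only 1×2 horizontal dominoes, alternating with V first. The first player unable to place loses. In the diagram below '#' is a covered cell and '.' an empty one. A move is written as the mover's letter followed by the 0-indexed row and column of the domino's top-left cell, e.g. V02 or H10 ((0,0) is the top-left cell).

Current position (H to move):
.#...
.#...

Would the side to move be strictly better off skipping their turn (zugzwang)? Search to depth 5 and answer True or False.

[.#.../.#...] H move#1: H02:-1/.###./.#...*, H03:-1/.#.##/.#..., H12:-1/.#.../.###., H13:-1/.#.../.#.##
[.###./.#...] V move#2: V00:-1/####./##..., V04:+1/.####/.#..#*
[.####/.#..#] H move#3: H12:-1/.####/.####*
[.####/.####] V move#4: V00:+1/#####/#####*
[#####/#####] end (terminal -1, H#5); searched .#.../.#... to 5
suppose H passes — search the same position with V to move:
pass> [.#.../.#...] V move#1: V00:-1/##.../##..., V02:-1/.##../.##.., V03:+1/.#.#./.#.#.*, V04:-1/.#..#/.#..#
pass> [.#.#./.#.#.] end (terminal -1, H#2); searched .#.../.#... to 5
for H: play -1, pass -1

zugzwang(.#.../.#..., H) = False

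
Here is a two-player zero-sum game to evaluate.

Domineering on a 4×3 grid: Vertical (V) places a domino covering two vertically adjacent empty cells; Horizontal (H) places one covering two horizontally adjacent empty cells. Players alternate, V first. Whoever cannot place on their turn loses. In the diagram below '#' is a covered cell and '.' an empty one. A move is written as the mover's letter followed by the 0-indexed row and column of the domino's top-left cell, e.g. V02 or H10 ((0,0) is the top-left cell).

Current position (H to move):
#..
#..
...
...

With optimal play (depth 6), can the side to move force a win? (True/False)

[#../#../.../...] H move#1: H01:-1/###/#../.../...*, H11:-1/#../###/.../..., H20:-1/#../#../##./..., H21:-1/#../#../.##/..., H30:-1/#../#../.../##., H31:-1/#../#../.../.##
[###/#../.../...] V move#2: V11:+1/###/##./.#./...*, V12:-1/###/#.#/..#/..., V20:-1/###/#../#../#.., V21:+1/###/#../.#./.#., V22:-1/###/#../..#/..#
[###/##./.#./...] H move#3: H30:-1/###/##./.#./##.*, H31:-1/###/##./.#./.##
[###/##./.#./##.] V move#4: V12:+1/###/###/.##/##.*, V22:+1/###/##./.##/###
[###/###/.##/##.] end (terminal -1, H#5); searched #../#../.../... to 6

H winning at [#../#../.../...]: False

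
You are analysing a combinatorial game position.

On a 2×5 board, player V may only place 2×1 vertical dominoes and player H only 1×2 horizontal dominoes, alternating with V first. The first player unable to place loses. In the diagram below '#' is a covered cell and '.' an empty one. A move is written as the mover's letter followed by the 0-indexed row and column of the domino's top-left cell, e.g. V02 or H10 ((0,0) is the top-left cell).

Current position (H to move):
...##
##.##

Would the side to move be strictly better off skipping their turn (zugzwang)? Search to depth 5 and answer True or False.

ply 1, H at ...##/##.## | H00=-1→##.##/##.##; H01=+1→.####/##.##*
ply 2: .####/##.## is terminal -1 (V); from ...##/##.## depth 5
pass branch (V moves first from the same position):
  | ply 1, V at ...##/##.## | V02=-1→..###/#####*
  | ply 2, H at ..###/##### | H00=+1→#####/#####*
  | ply 3: #####/##### is terminal -1 (V); from ...##/##.## depth 5
H moving scores +1; H passing scores +1

zugzwang(...##/##.##, H) = False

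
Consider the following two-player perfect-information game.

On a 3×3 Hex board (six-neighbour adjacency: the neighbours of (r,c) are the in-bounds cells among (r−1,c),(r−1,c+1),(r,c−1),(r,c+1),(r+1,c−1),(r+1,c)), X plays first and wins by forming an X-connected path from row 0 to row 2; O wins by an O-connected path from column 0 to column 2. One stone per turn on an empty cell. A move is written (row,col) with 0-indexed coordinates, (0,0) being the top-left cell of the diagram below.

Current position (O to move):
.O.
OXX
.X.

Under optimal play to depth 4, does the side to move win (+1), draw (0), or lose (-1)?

value(.O./OXX/.X., O) = +1

ply 1, O at .O./OXX/.X. | (0,0)=-1→OO./OXX/.X.; (0,2)=+1→.OO/OXX/.X.*; (2,0)=-1→.O./OXX/OX.; (2,2)=-1→.O./OXX/.XO
ply 2: .OO/OXX/.X. is terminal -1 (X); from .O./OXX/.X. depth 4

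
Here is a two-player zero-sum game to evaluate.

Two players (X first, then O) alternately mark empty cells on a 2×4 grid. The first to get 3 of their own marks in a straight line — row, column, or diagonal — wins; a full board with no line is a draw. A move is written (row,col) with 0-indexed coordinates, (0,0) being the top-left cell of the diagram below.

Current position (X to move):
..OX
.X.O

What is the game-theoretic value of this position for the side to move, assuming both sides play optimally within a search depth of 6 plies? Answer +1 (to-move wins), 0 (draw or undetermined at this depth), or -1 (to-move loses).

value(..OX/.X.O, X) = 0

[..OX/.X.O] X move#1: (0,0):+0/X.OX/.X.O*, (0,1):+0/.XOX/.X.O, (1,0):+0/..OX/XX.O, (1,2):+0/..OX/.XXO
[X.OX/.X.O] O move#2: (0,1):+0/XOOX/.X.O*, (1,0):+0/X.OX/OX.O, (1,2):+0/X.OX/.XOO
[XOOX/.X.O] X move#3: (1,0):+0/XOOX/XX.O*, (1,2):+0/XOOX/.XXO
[XOOX/XX.O] O move#4: (1,2):+0/XOOX/XXOO*
[XOOX/XXOO] end (terminal +0, X#5); searched ..OX/.X.O to 6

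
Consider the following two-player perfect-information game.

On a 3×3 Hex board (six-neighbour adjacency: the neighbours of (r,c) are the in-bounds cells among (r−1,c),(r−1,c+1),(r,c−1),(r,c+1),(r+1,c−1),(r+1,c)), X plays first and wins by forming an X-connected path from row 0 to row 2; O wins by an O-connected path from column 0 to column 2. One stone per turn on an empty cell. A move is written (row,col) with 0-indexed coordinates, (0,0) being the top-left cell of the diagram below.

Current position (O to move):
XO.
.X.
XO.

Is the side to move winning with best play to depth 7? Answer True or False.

O winning at [XO./.X./XO.]: False

p1 O@[XO./.X./XO.]: (0,2)[XOO/.X./XO.]-1* (1,0)[XO./OX./XO.]-1 (1,2)[XO./.XO/XO.]-1 (2,2)[XO./.X./XOO]-1
p2 X@[XOO/.X./XO.]: (1,0)[XOO/XX./XO.]+1* (1,2)[XOO/.XX/XO.]-1 (2,2)[XOO/.X./XOX]-1
p3 O@[XOO/XX./XO.] terminal -1; root [XO./.X./XO.] d7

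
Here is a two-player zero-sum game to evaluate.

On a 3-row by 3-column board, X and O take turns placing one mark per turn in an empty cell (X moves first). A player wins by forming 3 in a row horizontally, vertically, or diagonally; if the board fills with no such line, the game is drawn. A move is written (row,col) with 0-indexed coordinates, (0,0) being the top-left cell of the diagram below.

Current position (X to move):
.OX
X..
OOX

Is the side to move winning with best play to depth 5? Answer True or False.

X winning at [.OX/X../OOX]: True

p1 X@[.OX/X../OOX]: (0,0)[XOX/X../OOX]-1 (1,1)[.OX/XX./OOX]+1* (1,2)[.OX/X.X/OOX]+1
p2 O@[.OX/XX./OOX]: (0,0)[OOX/XX./OOX]-1* (1,2)[.OX/XXO/OOX]-1
p3 X@[OOX/XX./OOX]: (1,2)[OOX/XXX/OOX]+1*
p4 O@[OOX/XXX/OOX] terminal -1; root [.OX/X../OOX] d5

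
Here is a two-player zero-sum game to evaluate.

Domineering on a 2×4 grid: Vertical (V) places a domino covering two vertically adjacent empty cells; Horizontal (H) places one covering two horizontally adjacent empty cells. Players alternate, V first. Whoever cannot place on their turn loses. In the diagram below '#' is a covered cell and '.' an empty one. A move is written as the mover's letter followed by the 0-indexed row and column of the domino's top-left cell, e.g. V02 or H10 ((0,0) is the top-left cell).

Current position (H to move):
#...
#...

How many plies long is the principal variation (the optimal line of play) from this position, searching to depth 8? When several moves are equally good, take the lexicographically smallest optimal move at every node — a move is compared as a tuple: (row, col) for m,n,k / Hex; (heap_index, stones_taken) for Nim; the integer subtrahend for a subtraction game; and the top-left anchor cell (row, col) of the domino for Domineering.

p1 H@[#.../#...]: H01[###./#...]+1* H02[#.##/#...]+1 H11[#.../###.]+1 H12[#.../#.##]+1
p2 V@[###./#...]: V03[####/#..#]-1*
p3 H@[####/#..#]: H11[####/####]+1*
p4 V@[####/####] terminal -1; root [#.../#...] d8

PV length from [#.../#...]: 3 plies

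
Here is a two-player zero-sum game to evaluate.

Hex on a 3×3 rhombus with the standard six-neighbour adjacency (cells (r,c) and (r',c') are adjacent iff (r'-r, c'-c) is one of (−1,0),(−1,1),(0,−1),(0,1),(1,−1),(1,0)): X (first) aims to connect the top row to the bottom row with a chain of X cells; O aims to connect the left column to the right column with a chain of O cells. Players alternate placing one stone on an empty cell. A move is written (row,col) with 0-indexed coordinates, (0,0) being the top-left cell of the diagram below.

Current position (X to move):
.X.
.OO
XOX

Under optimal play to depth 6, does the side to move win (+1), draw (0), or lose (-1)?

[.X./.OO/XOX] X move#1: (0,0):-1/XX./.OO/XOX, (0,2):-1/.XX/.OO/XOX, (1,0):+1/.X./XOO/XOX*
[.X./XOO/XOX] end (terminal -1, O#2); searched .X./.OO/XOX to 6

value(.X./.OO/XOX, X) = +1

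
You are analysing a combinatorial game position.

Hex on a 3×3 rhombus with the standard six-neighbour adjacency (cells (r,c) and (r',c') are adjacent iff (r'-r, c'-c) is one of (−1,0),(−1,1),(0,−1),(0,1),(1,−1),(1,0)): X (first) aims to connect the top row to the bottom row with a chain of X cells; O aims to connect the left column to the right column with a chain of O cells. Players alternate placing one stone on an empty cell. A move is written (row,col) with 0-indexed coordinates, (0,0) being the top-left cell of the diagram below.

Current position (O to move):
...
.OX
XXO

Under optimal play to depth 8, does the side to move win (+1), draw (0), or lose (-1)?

p1 O@[.../.OX/XXO]: (0,0)[O../.OX/XXO]-1* (0,1)[.O./.OX/XXO]-1 (0,2)[..O/.OX/XXO]-1 (1,0)[.../OOX/XXO]-1
p2 X@[O../.OX/XXO]: (0,1)[OX./.OX/XXO]+1* (0,2)[O.X/.OX/XXO]+1 (1,0)[O../XOX/XXO]+1
p3 O@[OX./.OX/XXO]: (0,2)[OXO/.OX/XXO]-1* (1,0)[OX./OOX/XXO]-1
p4 X@[OXO/.OX/XXO]: (1,0)[OXO/XOX/XXO]+1*
p5 O@[OXO/XOX/XXO] terminal -1; root [.../.OX/XXO] d8

value(.../.OX/XXO, O) = -1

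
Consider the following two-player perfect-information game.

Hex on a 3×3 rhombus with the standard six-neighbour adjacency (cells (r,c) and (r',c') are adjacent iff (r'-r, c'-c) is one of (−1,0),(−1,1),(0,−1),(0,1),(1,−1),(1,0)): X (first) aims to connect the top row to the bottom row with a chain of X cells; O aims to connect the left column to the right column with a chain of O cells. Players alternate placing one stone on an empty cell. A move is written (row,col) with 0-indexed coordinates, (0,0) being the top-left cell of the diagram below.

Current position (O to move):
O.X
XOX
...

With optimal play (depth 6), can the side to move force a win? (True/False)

O winning at [O.X/XOX/...]: False

p1 O@[O.X/XOX/...]: (0,1)[OOX/XOX/...]-1* (2,0)[O.X/XOX/O..]-1 (2,1)[O.X/XOX/.O.]-1 (2,2)[O.X/XOX/..O]-1
p2 X@[OOX/XOX/...]: (2,0)[OOX/XOX/X..]+1* (2,1)[OOX/XOX/.X.]+1 (2,2)[OOX/XOX/..X]+1
p3 O@[OOX/XOX/X..]: (2,1)[OOX/XOX/XO.]-1* (2,2)[OOX/XOX/X.O]-1
p4 X@[OOX/XOX/XO.]: (2,2)[OOX/XOX/XOX]+1*
p5 O@[OOX/XOX/XOX] terminal -1; root [O.X/XOX/...] d6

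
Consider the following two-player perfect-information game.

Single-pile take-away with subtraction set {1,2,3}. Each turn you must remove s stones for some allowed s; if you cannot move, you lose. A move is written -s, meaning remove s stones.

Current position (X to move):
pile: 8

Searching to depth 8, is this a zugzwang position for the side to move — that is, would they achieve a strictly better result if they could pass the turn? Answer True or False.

zugzwang(8, X) = True

ply 1, X at 8 | -1=-1→7*; -2=-1→6; -3=-1→5
ply 2, O at 7 | -1=-1→6; -2=-1→5; -3=+1→4*
ply 3, X at 4 | -1=-1→3*; -2=-1→2; -3=-1→1
ply 4, O at 3 | -1=-1→2; -2=-1→1; -3=+1→0*
ply 5: 0 is terminal -1 (X); from 8 depth 8
if X skipped the turn, O would face:
~ ply 1, O at 8 | -1=-1→7*; -2=-1→6; -3=-1→5
~ ply 2, X at 7 | -1=-1→6; -2=-1→5; -3=+1→4*
~ ply 3, O at 4 | -1=-1→3*; -2=-1→2; -3=-1→1
~ ply 4, X at 3 | -1=-1→2; -2=-1→1; -3=+1→0*
~ ply 5: 0 is terminal -1 (O); from 8 depth 8
compare (X): move=-1 vs pass=+1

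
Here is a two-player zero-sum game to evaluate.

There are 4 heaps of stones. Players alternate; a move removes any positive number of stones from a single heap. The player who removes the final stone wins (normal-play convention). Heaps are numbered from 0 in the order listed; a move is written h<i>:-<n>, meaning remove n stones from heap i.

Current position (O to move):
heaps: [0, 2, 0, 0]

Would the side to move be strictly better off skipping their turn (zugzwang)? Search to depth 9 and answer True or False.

zugzwang((0,2,0,0), O) = False

p1 O@[(0,2,0,0)]: h1:-1[(0,1,0,0)]-1 h1:-2[(0,0,0,0)]+1*
p2 X@[(0,0,0,0)] terminal -1; root [(0,2,0,0)] d9
if O skipped the turn, X would face:
~ p1 X@[(0,2,0,0)]: h1:-1[(0,1,0,0)]-1 h1:-2[(0,0,0,0)]+1*
~ p2 O@[(0,0,0,0)] terminal -1; root [(0,2,0,0)] d9
compare (O): move=+1 vs pass=-1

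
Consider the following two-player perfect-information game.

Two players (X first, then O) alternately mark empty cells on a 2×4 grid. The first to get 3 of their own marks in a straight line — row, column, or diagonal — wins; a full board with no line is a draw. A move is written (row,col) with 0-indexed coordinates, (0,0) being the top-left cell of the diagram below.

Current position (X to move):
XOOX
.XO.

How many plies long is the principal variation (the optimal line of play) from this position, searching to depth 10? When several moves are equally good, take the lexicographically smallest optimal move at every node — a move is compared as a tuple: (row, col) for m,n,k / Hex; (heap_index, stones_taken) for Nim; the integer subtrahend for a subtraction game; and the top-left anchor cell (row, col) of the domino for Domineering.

PV length from [XOOX/.XO.]: 2 plies

p1 X@[XOOX/.XO.]: (1,0)[XOOX/XXO.]+0* (1,3)[XOOX/.XOX]+0
p2 O@[XOOX/XXO.]: (1,3)[XOOX/XXOO]+0*
p3 X@[XOOX/XXOO] terminal +0; root [XOOX/.XO.] d10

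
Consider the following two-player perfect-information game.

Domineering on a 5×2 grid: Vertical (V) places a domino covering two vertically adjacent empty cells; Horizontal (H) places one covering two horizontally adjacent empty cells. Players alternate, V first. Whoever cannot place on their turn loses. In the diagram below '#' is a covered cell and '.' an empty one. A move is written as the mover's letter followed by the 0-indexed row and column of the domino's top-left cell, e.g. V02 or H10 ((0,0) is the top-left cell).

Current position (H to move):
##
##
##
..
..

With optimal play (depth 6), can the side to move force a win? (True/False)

[##/##/##/../..] H move#1: H30:+1/##/##/##/##/..*, H40:+1/##/##/##/../##
[##/##/##/##/..] end (terminal -1, V#2); searched ##/##/##/../.. to 6

H winning at [##/##/##/../..]: True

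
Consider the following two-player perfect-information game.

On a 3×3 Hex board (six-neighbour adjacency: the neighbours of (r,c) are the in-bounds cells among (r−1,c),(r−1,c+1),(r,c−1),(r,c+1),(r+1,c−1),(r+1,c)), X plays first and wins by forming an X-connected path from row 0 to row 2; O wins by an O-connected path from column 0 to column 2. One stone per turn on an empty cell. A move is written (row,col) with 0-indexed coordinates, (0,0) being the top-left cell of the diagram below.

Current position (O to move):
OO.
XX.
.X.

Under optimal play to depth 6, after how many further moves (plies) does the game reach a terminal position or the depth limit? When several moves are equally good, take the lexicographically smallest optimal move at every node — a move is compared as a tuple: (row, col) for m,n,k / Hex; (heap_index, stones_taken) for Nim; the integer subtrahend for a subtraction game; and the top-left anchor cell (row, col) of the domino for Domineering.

ply 1, O at OO./XX./.X. | (0,2)=+1→OOO/XX./.X.*; (1,2)=-1→OO./XXO/.X.; (2,0)=-1→OO./XX./OX.; (2,2)=-1→OO./XX./.XO
ply 2: OOO/XX./.X. is terminal -1 (X); from OO./XX./.X. depth 6

PV length from [OO./XX./.X.]: 1 ply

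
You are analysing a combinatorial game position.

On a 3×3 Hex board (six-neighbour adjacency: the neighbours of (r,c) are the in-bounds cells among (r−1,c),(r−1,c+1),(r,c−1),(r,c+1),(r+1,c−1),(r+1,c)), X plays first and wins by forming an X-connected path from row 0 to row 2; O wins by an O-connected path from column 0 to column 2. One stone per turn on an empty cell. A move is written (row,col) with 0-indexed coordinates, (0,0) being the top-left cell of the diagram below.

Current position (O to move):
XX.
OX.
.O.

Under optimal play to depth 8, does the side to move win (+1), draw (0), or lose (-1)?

value(XX./OX./.O., O) = +1

[XX./OX./.O.] O move#1: (0,2):-1/XXO/OX./.O., (1,2):-1/XX./OXO/.O., (2,0):+1/XX./OX./OO.*, (2,2):-1/XX./OX./.OO
[XX./OX./OO.] X move#2: (0,2):-1/XXX/OX./OO.*, (1,2):-1/XX./OXX/OO., (2,2):-1/XX./OX./OOX
[XXX/OX./OO.] O move#3: (1,2):+1/XXX/OXO/OO.*, (2,2):+1/XXX/OX./OOO
[XXX/OXO/OO.] end (terminal -1, X#4); searched XX./OX./.O. to 8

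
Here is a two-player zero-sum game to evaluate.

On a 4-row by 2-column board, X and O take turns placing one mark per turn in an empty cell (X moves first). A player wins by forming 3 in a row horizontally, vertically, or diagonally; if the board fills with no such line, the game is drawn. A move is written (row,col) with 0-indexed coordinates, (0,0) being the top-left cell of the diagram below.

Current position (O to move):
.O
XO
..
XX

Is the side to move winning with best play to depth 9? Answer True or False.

ply 1, O at .O/XO/../XX | (0,0)=-1→OO/XO/../XX; (2,0)=+0→.O/XO/O./XX; (2,1)=+1→.O/XO/.O/XX*
ply 2: .O/XO/.O/XX is terminal -1 (X); from .O/XO/../XX depth 9

O winning at [.O/XO/../XX]: True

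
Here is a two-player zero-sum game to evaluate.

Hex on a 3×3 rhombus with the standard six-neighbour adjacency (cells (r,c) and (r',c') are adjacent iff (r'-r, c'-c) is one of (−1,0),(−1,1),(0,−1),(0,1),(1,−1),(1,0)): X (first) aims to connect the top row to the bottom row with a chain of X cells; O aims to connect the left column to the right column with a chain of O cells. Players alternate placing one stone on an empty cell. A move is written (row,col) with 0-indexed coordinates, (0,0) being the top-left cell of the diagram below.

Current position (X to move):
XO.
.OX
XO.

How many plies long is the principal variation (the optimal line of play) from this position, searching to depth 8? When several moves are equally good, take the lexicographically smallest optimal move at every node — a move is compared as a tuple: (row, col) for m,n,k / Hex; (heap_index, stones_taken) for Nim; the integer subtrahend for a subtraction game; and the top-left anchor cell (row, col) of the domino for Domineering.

[XO./.OX/XO.] X move#1: (0,2):+1/XOX/.OX/XO.*, (1,0):+1/XO./XOX/XO., (2,2):+1/XO./.OX/XOX
[XOX/.OX/XO.] O move#2: (1,0):-1/XOX/OOX/XO.*, (2,2):-1/XOX/.OX/XOO
[XOX/OOX/XO.] X move#3: (2,2):+1/XOX/OOX/XOX*
[XOX/OOX/XOX] end (terminal -1, O#4); searched XO./.OX/XO. to 8

PV length from [XO./.OX/XO.]: 3 plies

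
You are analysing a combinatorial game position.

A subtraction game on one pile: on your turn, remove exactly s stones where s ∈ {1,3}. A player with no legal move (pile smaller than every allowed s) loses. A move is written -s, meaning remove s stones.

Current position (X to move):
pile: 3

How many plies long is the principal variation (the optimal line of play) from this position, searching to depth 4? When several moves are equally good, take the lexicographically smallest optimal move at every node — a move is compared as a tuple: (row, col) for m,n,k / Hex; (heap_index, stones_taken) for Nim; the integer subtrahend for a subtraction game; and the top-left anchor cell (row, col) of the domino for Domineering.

PV length from [3]: 3 plies

p1 X@[3]: -1[2]+1* -3[0]+1
p2 O@[2]: -1[1]-1*
p3 X@[1]: -1[0]+1*
p4 O@[0] terminal -1; root [3] d4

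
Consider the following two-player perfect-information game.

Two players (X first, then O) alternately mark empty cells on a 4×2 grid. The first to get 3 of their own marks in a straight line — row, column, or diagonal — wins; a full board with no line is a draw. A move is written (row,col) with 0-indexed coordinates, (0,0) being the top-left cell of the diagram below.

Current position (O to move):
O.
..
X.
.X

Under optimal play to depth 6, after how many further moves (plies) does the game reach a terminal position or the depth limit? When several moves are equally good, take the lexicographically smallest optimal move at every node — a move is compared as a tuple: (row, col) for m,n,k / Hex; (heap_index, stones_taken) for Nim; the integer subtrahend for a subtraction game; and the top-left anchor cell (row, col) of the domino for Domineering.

[O./../X./.X] O move#1: (0,1):+0/OO/../X./.X*, (1,0):+0/O./O./X./.X, (1,1):+0/O./.O/X./.X, (2,1):+0/O./../XO/.X, (3,0):+0/O./../X./OX
[OO/../X./.X] X move#2: (1,0):+0/OO/X./X./.X*, (1,1):+0/OO/.X/X./.X, (2,1):+0/OO/../XX/.X, (3,0):+0/OO/../X./XX
[OO/X./X./.X] O move#3: (1,1):-1/OO/XO/X./.X, (2,1):-1/OO/X./XO/.X, (3,0):+0/OO/X./X./OX*
[OO/X./X./OX] X move#4: (1,1):+0/OO/XX/X./OX*, (2,1):+0/OO/X./XX/OX
[OO/XX/X./OX] O move#5: (2,1):+0/OO/XX/XO/OX*
[OO/XX/XO/OX] end (terminal +0, X#6); searched O./../X./.X to 6

PV length from [O./../X./.X]: 5 plies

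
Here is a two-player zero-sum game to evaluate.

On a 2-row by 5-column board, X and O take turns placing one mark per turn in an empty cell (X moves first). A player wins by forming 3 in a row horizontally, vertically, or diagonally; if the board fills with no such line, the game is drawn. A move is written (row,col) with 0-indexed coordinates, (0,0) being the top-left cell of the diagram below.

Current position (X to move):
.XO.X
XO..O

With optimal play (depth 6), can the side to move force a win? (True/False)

p1 X@[.XO.X/XO..O]: (0,0)[XXO.X/XO..O]+0* (0,3)[.XOXX/XO..O]+0 (1,2)[.XO.X/XOX.O]+0 (1,3)[.XO.X/XO.XO]+0
p2 O@[XXO.X/XO..O]: (0,3)[XXOOX/XO..O]+0* (1,2)[XXO.X/XOO.O]+0 (1,3)[XXO.X/XO.OO]+0
p3 X@[XXOOX/XO..O]: (1,2)[XXOOX/XOX.O]+0* (1,3)[XXOOX/XO.XO]+0
p4 O@[XXOOX/XOX.O]: (1,3)[XXOOX/XOXOO]+0*
p5 X@[XXOOX/XOXOO] terminal +0; root [.XO.X/XO..O] d6

X winning at [.XO.X/XO..O]: False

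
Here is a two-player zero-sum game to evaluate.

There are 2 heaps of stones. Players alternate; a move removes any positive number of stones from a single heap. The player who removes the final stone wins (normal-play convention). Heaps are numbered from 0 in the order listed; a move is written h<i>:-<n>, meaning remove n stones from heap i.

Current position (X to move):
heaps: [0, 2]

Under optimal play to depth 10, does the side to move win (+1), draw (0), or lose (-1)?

value((0,2), X) = +1

p1 X@[(0,2)]: h1:-1[(0,1)]-1 h1:-2[(0,0)]+1*
p2 O@[(0,0)] terminal -1; root [(0,2)] d10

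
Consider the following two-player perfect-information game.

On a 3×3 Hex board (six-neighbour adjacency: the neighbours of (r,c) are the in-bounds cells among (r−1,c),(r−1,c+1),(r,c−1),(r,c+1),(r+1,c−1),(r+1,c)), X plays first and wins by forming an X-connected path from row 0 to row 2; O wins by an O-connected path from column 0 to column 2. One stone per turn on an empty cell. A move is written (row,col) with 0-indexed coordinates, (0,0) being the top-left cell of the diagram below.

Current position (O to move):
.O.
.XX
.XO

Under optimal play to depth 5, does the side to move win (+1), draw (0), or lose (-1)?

value(.O./.XX/.XO, O) = +1

ply 1, O at .O./.XX/.XO | (0,0)=-1→OO./.XX/.XO; (0,2)=+1→.OO/.XX/.XO*; (1,0)=-1→.O./OXX/.XO; (2,0)=-1→.O./.XX/OXO
ply 2, X at .OO/.XX/.XO | (0,0)=-1→XOO/.XX/.XO*; (1,0)=-1→.OO/XXX/.XO; (2,0)=-1→.OO/.XX/XXO
ply 3, O at XOO/.XX/.XO | (1,0)=+1→XOO/OXX/.XO*; (2,0)=-1→XOO/.XX/OXO
ply 4: XOO/OXX/.XO is terminal -1 (X); from .O./.XX/.XO depth 5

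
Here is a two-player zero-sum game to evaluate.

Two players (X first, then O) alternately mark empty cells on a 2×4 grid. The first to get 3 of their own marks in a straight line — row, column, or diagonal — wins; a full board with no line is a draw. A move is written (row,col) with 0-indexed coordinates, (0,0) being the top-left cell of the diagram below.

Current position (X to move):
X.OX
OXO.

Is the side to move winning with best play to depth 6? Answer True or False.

X winning at [X.OX/OXO.]: False

ply 1, X at X.OX/OXO. | (0,1)=+0→XXOX/OXO.*; (1,3)=+0→X.OX/OXOX
ply 2, O at XXOX/OXO. | (1,3)=+0→XXOX/OXOO*
ply 3: XXOX/OXOO is terminal +0 (X); from X.OX/OXO. depth 6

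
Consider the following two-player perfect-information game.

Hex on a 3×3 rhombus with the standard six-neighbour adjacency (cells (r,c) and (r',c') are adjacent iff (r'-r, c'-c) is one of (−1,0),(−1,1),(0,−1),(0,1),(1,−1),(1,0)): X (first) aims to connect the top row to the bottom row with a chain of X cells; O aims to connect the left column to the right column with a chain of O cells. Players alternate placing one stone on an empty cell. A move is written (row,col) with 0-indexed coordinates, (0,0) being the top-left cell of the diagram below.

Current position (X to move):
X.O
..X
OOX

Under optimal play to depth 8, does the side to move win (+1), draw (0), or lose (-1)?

value(X.O/..X/OOX, X) = +1

[X.O/..X/OOX] X move#1: (0,1):-1/XXO/..X/OOX, (1,0):-1/X.O/X.X/OOX, (1,1):+1/X.O/.XX/OOX*
[X.O/.XX/OOX] O move#2: (0,1):-1/XOO/.XX/OOX*, (1,0):-1/X.O/OXX/OOX
[XOO/.XX/OOX] X move#3: (1,0):+1/XOO/XXX/OOX*
[XOO/XXX/OOX] end (terminal -1, O#4); searched X.O/..X/OOX to 8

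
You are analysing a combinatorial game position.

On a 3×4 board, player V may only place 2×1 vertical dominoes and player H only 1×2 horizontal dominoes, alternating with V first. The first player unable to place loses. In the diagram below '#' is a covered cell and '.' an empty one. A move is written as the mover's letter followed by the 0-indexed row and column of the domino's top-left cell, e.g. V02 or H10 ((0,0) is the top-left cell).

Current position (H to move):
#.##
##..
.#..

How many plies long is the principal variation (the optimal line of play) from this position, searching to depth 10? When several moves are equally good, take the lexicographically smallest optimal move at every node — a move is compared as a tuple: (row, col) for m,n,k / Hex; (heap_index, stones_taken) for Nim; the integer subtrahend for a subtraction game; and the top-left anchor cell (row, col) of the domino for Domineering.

PV length from [#.##/##../.#..]: 1 ply

[#.##/##../.#..] H move#1: H12:+1/#.##/####/.#..*, H22:+1/#.##/##../.###
[#.##/####/.#..] end (terminal -1, V#2); searched #.##/##../.#.. to 10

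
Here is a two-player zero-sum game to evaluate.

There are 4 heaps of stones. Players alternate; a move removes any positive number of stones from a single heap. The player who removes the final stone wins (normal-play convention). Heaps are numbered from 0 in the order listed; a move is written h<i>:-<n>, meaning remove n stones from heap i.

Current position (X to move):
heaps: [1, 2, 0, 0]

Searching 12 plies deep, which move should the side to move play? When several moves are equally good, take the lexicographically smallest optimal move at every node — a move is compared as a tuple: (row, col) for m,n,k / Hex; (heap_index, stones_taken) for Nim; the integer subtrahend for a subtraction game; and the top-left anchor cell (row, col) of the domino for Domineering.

p1 X@[(1,2,0,0)]: h0:-1[(0,2,0,0)]-1 h1:-1[(1,1,0,0)]+1* h1:-2[(1,0,0,0)]-1
p2 O@[(1,1,0,0)]: h0:-1[(0,1,0,0)]-1* h1:-1[(1,0,0,0)]-1
p3 X@[(0,1,0,0)]: h1:-1[(0,0,0,0)]+1*
p4 O@[(0,0,0,0)] terminal -1; root [(1,2,0,0)] d12

X's best at [(1,2,0,0)]: h1:-1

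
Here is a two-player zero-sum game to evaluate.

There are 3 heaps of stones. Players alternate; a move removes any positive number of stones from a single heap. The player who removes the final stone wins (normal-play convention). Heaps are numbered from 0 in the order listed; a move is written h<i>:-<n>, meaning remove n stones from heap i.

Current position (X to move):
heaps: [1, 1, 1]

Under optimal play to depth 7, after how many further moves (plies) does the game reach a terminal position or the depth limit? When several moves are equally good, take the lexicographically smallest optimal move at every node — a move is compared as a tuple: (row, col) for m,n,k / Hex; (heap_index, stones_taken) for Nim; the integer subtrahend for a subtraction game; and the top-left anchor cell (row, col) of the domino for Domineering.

PV length from [(1,1,1)]: 3 plies

p1 X@[(1,1,1)]: h0:-1[(0,1,1)]+1* h1:-1[(1,0,1)]+1 h2:-1[(1,1,0)]+1
p2 O@[(0,1,1)]: h1:-1[(0,0,1)]-1* h2:-1[(0,1,0)]-1
p3 X@[(0,0,1)]: h2:-1[(0,0,0)]+1*
p4 O@[(0,0,0)] terminal -1; root [(1,1,1)] d7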